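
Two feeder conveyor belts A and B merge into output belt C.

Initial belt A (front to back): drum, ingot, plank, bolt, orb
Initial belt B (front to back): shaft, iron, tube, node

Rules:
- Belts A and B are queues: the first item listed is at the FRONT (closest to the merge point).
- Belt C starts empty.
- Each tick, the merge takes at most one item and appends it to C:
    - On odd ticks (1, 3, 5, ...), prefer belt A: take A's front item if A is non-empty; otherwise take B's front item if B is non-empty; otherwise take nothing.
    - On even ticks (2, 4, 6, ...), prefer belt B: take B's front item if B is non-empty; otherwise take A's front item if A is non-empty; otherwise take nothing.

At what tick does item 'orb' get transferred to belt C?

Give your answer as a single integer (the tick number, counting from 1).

Tick 1: prefer A, take drum from A; A=[ingot,plank,bolt,orb] B=[shaft,iron,tube,node] C=[drum]
Tick 2: prefer B, take shaft from B; A=[ingot,plank,bolt,orb] B=[iron,tube,node] C=[drum,shaft]
Tick 3: prefer A, take ingot from A; A=[plank,bolt,orb] B=[iron,tube,node] C=[drum,shaft,ingot]
Tick 4: prefer B, take iron from B; A=[plank,bolt,orb] B=[tube,node] C=[drum,shaft,ingot,iron]
Tick 5: prefer A, take plank from A; A=[bolt,orb] B=[tube,node] C=[drum,shaft,ingot,iron,plank]
Tick 6: prefer B, take tube from B; A=[bolt,orb] B=[node] C=[drum,shaft,ingot,iron,plank,tube]
Tick 7: prefer A, take bolt from A; A=[orb] B=[node] C=[drum,shaft,ingot,iron,plank,tube,bolt]
Tick 8: prefer B, take node from B; A=[orb] B=[-] C=[drum,shaft,ingot,iron,plank,tube,bolt,node]
Tick 9: prefer A, take orb from A; A=[-] B=[-] C=[drum,shaft,ingot,iron,plank,tube,bolt,node,orb]

Answer: 9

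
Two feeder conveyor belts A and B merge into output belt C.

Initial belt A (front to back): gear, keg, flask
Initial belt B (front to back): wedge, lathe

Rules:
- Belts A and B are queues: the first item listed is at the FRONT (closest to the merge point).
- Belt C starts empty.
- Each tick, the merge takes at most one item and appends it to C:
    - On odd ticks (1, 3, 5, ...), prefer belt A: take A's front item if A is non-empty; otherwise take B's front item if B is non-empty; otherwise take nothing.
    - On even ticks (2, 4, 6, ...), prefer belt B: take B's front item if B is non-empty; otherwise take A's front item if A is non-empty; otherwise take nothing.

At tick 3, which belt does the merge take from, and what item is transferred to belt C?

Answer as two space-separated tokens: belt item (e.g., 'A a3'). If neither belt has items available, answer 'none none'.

Tick 1: prefer A, take gear from A; A=[keg,flask] B=[wedge,lathe] C=[gear]
Tick 2: prefer B, take wedge from B; A=[keg,flask] B=[lathe] C=[gear,wedge]
Tick 3: prefer A, take keg from A; A=[flask] B=[lathe] C=[gear,wedge,keg]

Answer: A keg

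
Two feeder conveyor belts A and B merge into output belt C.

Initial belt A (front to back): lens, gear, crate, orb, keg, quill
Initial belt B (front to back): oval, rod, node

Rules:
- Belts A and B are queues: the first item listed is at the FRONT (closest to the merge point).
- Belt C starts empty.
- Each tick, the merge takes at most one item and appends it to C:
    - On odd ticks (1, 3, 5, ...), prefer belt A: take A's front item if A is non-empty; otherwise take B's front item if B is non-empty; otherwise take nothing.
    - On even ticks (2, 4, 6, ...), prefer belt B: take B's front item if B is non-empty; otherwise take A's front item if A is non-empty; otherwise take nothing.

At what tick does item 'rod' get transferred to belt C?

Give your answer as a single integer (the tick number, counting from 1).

Answer: 4

Derivation:
Tick 1: prefer A, take lens from A; A=[gear,crate,orb,keg,quill] B=[oval,rod,node] C=[lens]
Tick 2: prefer B, take oval from B; A=[gear,crate,orb,keg,quill] B=[rod,node] C=[lens,oval]
Tick 3: prefer A, take gear from A; A=[crate,orb,keg,quill] B=[rod,node] C=[lens,oval,gear]
Tick 4: prefer B, take rod from B; A=[crate,orb,keg,quill] B=[node] C=[lens,oval,gear,rod]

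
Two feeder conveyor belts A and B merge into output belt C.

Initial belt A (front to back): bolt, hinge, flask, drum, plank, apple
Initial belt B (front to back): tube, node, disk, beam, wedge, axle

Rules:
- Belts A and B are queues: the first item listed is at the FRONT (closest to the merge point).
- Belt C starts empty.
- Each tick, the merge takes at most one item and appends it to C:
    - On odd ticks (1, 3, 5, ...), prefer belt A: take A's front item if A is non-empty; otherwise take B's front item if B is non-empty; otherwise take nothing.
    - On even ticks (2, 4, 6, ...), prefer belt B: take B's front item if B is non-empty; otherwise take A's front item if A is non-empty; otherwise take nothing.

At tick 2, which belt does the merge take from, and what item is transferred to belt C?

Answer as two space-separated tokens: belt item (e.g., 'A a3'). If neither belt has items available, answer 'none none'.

Tick 1: prefer A, take bolt from A; A=[hinge,flask,drum,plank,apple] B=[tube,node,disk,beam,wedge,axle] C=[bolt]
Tick 2: prefer B, take tube from B; A=[hinge,flask,drum,plank,apple] B=[node,disk,beam,wedge,axle] C=[bolt,tube]

Answer: B tube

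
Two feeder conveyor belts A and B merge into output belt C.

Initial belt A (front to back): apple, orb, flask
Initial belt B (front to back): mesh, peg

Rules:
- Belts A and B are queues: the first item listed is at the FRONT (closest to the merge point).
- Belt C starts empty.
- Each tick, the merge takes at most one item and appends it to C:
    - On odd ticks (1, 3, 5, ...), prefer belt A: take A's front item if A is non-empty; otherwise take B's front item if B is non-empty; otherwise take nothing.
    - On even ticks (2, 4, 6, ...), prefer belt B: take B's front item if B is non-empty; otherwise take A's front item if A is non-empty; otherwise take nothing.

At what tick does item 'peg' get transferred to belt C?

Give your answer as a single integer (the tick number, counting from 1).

Tick 1: prefer A, take apple from A; A=[orb,flask] B=[mesh,peg] C=[apple]
Tick 2: prefer B, take mesh from B; A=[orb,flask] B=[peg] C=[apple,mesh]
Tick 3: prefer A, take orb from A; A=[flask] B=[peg] C=[apple,mesh,orb]
Tick 4: prefer B, take peg from B; A=[flask] B=[-] C=[apple,mesh,orb,peg]

Answer: 4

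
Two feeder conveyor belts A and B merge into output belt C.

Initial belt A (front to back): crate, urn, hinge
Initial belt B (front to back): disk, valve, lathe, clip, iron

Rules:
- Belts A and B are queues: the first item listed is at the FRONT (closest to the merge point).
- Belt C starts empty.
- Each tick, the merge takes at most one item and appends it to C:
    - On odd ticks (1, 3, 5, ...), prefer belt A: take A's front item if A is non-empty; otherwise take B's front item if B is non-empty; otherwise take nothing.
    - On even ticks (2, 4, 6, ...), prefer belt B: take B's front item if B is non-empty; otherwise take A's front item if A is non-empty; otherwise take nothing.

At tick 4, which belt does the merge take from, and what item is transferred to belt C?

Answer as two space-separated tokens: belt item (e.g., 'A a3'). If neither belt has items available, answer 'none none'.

Answer: B valve

Derivation:
Tick 1: prefer A, take crate from A; A=[urn,hinge] B=[disk,valve,lathe,clip,iron] C=[crate]
Tick 2: prefer B, take disk from B; A=[urn,hinge] B=[valve,lathe,clip,iron] C=[crate,disk]
Tick 3: prefer A, take urn from A; A=[hinge] B=[valve,lathe,clip,iron] C=[crate,disk,urn]
Tick 4: prefer B, take valve from B; A=[hinge] B=[lathe,clip,iron] C=[crate,disk,urn,valve]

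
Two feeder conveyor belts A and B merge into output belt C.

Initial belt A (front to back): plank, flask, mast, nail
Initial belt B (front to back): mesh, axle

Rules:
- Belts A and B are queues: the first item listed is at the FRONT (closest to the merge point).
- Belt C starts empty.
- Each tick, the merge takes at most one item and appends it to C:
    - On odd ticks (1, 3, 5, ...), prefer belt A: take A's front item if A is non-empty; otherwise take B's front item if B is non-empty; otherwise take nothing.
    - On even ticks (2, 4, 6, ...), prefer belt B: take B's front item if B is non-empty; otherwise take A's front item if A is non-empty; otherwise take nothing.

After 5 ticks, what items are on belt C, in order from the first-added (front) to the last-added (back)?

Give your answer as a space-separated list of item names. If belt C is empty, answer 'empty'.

Tick 1: prefer A, take plank from A; A=[flask,mast,nail] B=[mesh,axle] C=[plank]
Tick 2: prefer B, take mesh from B; A=[flask,mast,nail] B=[axle] C=[plank,mesh]
Tick 3: prefer A, take flask from A; A=[mast,nail] B=[axle] C=[plank,mesh,flask]
Tick 4: prefer B, take axle from B; A=[mast,nail] B=[-] C=[plank,mesh,flask,axle]
Tick 5: prefer A, take mast from A; A=[nail] B=[-] C=[plank,mesh,flask,axle,mast]

Answer: plank mesh flask axle mast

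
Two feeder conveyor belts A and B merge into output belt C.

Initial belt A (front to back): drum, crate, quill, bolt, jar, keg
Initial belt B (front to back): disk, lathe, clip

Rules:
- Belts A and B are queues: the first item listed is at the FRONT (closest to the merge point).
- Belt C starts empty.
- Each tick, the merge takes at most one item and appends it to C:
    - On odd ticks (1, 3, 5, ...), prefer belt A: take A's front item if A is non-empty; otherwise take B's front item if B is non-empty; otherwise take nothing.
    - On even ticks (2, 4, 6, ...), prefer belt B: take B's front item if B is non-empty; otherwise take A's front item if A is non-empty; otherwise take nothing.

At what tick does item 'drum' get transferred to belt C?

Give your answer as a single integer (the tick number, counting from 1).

Answer: 1

Derivation:
Tick 1: prefer A, take drum from A; A=[crate,quill,bolt,jar,keg] B=[disk,lathe,clip] C=[drum]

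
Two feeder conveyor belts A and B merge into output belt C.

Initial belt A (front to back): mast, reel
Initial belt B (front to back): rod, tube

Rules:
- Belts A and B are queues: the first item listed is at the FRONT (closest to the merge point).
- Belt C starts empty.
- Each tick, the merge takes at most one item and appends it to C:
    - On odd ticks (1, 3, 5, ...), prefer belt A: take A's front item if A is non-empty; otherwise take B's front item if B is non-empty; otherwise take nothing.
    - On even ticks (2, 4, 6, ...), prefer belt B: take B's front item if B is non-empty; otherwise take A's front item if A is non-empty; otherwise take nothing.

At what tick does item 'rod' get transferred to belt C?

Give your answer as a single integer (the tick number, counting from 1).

Answer: 2

Derivation:
Tick 1: prefer A, take mast from A; A=[reel] B=[rod,tube] C=[mast]
Tick 2: prefer B, take rod from B; A=[reel] B=[tube] C=[mast,rod]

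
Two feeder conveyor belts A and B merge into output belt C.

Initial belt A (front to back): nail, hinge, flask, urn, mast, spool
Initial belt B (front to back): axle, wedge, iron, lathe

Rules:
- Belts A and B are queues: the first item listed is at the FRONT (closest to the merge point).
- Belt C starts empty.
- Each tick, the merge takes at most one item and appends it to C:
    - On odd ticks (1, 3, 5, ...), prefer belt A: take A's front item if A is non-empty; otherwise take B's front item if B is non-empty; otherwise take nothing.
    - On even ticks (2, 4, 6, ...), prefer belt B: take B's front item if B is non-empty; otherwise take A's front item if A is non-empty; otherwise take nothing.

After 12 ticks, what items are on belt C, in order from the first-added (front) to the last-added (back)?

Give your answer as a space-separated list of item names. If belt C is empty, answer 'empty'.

Answer: nail axle hinge wedge flask iron urn lathe mast spool

Derivation:
Tick 1: prefer A, take nail from A; A=[hinge,flask,urn,mast,spool] B=[axle,wedge,iron,lathe] C=[nail]
Tick 2: prefer B, take axle from B; A=[hinge,flask,urn,mast,spool] B=[wedge,iron,lathe] C=[nail,axle]
Tick 3: prefer A, take hinge from A; A=[flask,urn,mast,spool] B=[wedge,iron,lathe] C=[nail,axle,hinge]
Tick 4: prefer B, take wedge from B; A=[flask,urn,mast,spool] B=[iron,lathe] C=[nail,axle,hinge,wedge]
Tick 5: prefer A, take flask from A; A=[urn,mast,spool] B=[iron,lathe] C=[nail,axle,hinge,wedge,flask]
Tick 6: prefer B, take iron from B; A=[urn,mast,spool] B=[lathe] C=[nail,axle,hinge,wedge,flask,iron]
Tick 7: prefer A, take urn from A; A=[mast,spool] B=[lathe] C=[nail,axle,hinge,wedge,flask,iron,urn]
Tick 8: prefer B, take lathe from B; A=[mast,spool] B=[-] C=[nail,axle,hinge,wedge,flask,iron,urn,lathe]
Tick 9: prefer A, take mast from A; A=[spool] B=[-] C=[nail,axle,hinge,wedge,flask,iron,urn,lathe,mast]
Tick 10: prefer B, take spool from A; A=[-] B=[-] C=[nail,axle,hinge,wedge,flask,iron,urn,lathe,mast,spool]
Tick 11: prefer A, both empty, nothing taken; A=[-] B=[-] C=[nail,axle,hinge,wedge,flask,iron,urn,lathe,mast,spool]
Tick 12: prefer B, both empty, nothing taken; A=[-] B=[-] C=[nail,axle,hinge,wedge,flask,iron,urn,lathe,mast,spool]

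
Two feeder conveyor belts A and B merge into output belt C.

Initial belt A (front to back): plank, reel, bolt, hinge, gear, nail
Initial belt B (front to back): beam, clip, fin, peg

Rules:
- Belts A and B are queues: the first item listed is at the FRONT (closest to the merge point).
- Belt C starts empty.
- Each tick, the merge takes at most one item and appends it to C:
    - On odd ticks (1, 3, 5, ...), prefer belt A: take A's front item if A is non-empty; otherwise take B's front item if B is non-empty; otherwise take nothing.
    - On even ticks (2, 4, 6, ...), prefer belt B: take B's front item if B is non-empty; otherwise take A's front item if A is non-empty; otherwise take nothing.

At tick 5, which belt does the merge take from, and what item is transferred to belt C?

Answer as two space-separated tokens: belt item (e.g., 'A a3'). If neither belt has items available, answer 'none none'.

Tick 1: prefer A, take plank from A; A=[reel,bolt,hinge,gear,nail] B=[beam,clip,fin,peg] C=[plank]
Tick 2: prefer B, take beam from B; A=[reel,bolt,hinge,gear,nail] B=[clip,fin,peg] C=[plank,beam]
Tick 3: prefer A, take reel from A; A=[bolt,hinge,gear,nail] B=[clip,fin,peg] C=[plank,beam,reel]
Tick 4: prefer B, take clip from B; A=[bolt,hinge,gear,nail] B=[fin,peg] C=[plank,beam,reel,clip]
Tick 5: prefer A, take bolt from A; A=[hinge,gear,nail] B=[fin,peg] C=[plank,beam,reel,clip,bolt]

Answer: A bolt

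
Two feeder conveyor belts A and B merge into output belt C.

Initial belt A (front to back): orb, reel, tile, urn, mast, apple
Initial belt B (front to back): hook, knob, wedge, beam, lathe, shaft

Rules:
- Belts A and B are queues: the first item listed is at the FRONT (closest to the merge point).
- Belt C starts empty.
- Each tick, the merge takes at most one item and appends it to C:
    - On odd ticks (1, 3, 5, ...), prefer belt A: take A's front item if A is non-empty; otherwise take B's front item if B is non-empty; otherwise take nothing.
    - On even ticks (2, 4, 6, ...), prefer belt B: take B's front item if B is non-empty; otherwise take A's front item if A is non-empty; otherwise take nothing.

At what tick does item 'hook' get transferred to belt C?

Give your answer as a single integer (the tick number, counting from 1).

Tick 1: prefer A, take orb from A; A=[reel,tile,urn,mast,apple] B=[hook,knob,wedge,beam,lathe,shaft] C=[orb]
Tick 2: prefer B, take hook from B; A=[reel,tile,urn,mast,apple] B=[knob,wedge,beam,lathe,shaft] C=[orb,hook]

Answer: 2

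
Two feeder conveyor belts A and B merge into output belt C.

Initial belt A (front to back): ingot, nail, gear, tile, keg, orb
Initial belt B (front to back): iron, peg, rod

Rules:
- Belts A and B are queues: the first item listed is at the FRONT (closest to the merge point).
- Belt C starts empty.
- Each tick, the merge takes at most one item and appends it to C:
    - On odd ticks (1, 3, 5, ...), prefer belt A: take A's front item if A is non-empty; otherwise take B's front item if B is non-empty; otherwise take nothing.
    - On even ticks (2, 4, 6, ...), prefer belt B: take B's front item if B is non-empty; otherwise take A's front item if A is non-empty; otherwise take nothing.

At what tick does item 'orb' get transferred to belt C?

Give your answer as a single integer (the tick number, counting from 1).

Answer: 9

Derivation:
Tick 1: prefer A, take ingot from A; A=[nail,gear,tile,keg,orb] B=[iron,peg,rod] C=[ingot]
Tick 2: prefer B, take iron from B; A=[nail,gear,tile,keg,orb] B=[peg,rod] C=[ingot,iron]
Tick 3: prefer A, take nail from A; A=[gear,tile,keg,orb] B=[peg,rod] C=[ingot,iron,nail]
Tick 4: prefer B, take peg from B; A=[gear,tile,keg,orb] B=[rod] C=[ingot,iron,nail,peg]
Tick 5: prefer A, take gear from A; A=[tile,keg,orb] B=[rod] C=[ingot,iron,nail,peg,gear]
Tick 6: prefer B, take rod from B; A=[tile,keg,orb] B=[-] C=[ingot,iron,nail,peg,gear,rod]
Tick 7: prefer A, take tile from A; A=[keg,orb] B=[-] C=[ingot,iron,nail,peg,gear,rod,tile]
Tick 8: prefer B, take keg from A; A=[orb] B=[-] C=[ingot,iron,nail,peg,gear,rod,tile,keg]
Tick 9: prefer A, take orb from A; A=[-] B=[-] C=[ingot,iron,nail,peg,gear,rod,tile,keg,orb]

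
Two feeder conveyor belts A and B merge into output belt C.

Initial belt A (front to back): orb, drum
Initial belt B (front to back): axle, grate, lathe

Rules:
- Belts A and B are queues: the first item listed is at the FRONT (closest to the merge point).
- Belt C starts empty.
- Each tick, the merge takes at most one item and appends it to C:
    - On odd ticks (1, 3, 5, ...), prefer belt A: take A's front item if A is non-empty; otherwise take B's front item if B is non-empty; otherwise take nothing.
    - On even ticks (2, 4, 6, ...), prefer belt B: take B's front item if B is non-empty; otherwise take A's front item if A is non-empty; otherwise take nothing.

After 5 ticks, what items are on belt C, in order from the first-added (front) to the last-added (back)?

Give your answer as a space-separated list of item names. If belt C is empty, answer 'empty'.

Answer: orb axle drum grate lathe

Derivation:
Tick 1: prefer A, take orb from A; A=[drum] B=[axle,grate,lathe] C=[orb]
Tick 2: prefer B, take axle from B; A=[drum] B=[grate,lathe] C=[orb,axle]
Tick 3: prefer A, take drum from A; A=[-] B=[grate,lathe] C=[orb,axle,drum]
Tick 4: prefer B, take grate from B; A=[-] B=[lathe] C=[orb,axle,drum,grate]
Tick 5: prefer A, take lathe from B; A=[-] B=[-] C=[orb,axle,drum,grate,lathe]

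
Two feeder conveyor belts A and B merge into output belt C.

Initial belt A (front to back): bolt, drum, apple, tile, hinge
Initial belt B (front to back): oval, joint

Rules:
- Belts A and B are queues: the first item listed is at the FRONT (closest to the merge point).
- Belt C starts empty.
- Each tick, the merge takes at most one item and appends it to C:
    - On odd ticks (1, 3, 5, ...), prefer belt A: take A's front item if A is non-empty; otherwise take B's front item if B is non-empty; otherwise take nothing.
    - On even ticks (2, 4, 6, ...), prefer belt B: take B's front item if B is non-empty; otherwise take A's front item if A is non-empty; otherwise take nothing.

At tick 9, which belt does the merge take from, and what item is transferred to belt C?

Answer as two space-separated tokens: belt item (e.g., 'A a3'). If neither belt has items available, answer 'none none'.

Answer: none none

Derivation:
Tick 1: prefer A, take bolt from A; A=[drum,apple,tile,hinge] B=[oval,joint] C=[bolt]
Tick 2: prefer B, take oval from B; A=[drum,apple,tile,hinge] B=[joint] C=[bolt,oval]
Tick 3: prefer A, take drum from A; A=[apple,tile,hinge] B=[joint] C=[bolt,oval,drum]
Tick 4: prefer B, take joint from B; A=[apple,tile,hinge] B=[-] C=[bolt,oval,drum,joint]
Tick 5: prefer A, take apple from A; A=[tile,hinge] B=[-] C=[bolt,oval,drum,joint,apple]
Tick 6: prefer B, take tile from A; A=[hinge] B=[-] C=[bolt,oval,drum,joint,apple,tile]
Tick 7: prefer A, take hinge from A; A=[-] B=[-] C=[bolt,oval,drum,joint,apple,tile,hinge]
Tick 8: prefer B, both empty, nothing taken; A=[-] B=[-] C=[bolt,oval,drum,joint,apple,tile,hinge]
Tick 9: prefer A, both empty, nothing taken; A=[-] B=[-] C=[bolt,oval,drum,joint,apple,tile,hinge]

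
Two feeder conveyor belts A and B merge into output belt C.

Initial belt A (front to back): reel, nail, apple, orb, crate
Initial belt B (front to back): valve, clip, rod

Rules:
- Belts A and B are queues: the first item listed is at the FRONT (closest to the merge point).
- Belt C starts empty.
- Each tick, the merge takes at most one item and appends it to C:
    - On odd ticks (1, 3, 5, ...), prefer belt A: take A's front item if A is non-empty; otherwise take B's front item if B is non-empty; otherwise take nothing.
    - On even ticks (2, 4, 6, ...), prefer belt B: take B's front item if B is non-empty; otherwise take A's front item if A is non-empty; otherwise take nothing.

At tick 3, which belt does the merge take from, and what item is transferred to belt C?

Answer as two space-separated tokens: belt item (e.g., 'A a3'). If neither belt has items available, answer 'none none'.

Tick 1: prefer A, take reel from A; A=[nail,apple,orb,crate] B=[valve,clip,rod] C=[reel]
Tick 2: prefer B, take valve from B; A=[nail,apple,orb,crate] B=[clip,rod] C=[reel,valve]
Tick 3: prefer A, take nail from A; A=[apple,orb,crate] B=[clip,rod] C=[reel,valve,nail]

Answer: A nail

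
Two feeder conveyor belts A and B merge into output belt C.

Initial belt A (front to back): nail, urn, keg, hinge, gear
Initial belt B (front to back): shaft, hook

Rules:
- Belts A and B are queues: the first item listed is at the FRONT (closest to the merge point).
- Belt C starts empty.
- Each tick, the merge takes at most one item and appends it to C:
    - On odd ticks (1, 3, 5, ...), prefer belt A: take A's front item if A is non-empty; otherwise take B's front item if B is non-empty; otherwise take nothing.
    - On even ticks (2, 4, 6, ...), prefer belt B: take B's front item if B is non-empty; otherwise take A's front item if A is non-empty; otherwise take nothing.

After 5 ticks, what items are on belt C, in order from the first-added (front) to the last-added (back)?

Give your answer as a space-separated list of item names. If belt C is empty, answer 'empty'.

Tick 1: prefer A, take nail from A; A=[urn,keg,hinge,gear] B=[shaft,hook] C=[nail]
Tick 2: prefer B, take shaft from B; A=[urn,keg,hinge,gear] B=[hook] C=[nail,shaft]
Tick 3: prefer A, take urn from A; A=[keg,hinge,gear] B=[hook] C=[nail,shaft,urn]
Tick 4: prefer B, take hook from B; A=[keg,hinge,gear] B=[-] C=[nail,shaft,urn,hook]
Tick 5: prefer A, take keg from A; A=[hinge,gear] B=[-] C=[nail,shaft,urn,hook,keg]

Answer: nail shaft urn hook keg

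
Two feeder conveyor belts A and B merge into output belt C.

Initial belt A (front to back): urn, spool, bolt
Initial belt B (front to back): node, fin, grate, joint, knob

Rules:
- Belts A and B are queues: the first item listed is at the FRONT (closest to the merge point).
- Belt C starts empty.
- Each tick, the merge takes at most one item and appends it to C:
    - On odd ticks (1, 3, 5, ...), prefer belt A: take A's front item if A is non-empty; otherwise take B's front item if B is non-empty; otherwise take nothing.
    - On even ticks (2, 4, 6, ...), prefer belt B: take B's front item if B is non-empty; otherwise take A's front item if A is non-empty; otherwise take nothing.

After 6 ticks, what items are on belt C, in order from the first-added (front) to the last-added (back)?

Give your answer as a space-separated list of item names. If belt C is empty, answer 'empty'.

Tick 1: prefer A, take urn from A; A=[spool,bolt] B=[node,fin,grate,joint,knob] C=[urn]
Tick 2: prefer B, take node from B; A=[spool,bolt] B=[fin,grate,joint,knob] C=[urn,node]
Tick 3: prefer A, take spool from A; A=[bolt] B=[fin,grate,joint,knob] C=[urn,node,spool]
Tick 4: prefer B, take fin from B; A=[bolt] B=[grate,joint,knob] C=[urn,node,spool,fin]
Tick 5: prefer A, take bolt from A; A=[-] B=[grate,joint,knob] C=[urn,node,spool,fin,bolt]
Tick 6: prefer B, take grate from B; A=[-] B=[joint,knob] C=[urn,node,spool,fin,bolt,grate]

Answer: urn node spool fin bolt grate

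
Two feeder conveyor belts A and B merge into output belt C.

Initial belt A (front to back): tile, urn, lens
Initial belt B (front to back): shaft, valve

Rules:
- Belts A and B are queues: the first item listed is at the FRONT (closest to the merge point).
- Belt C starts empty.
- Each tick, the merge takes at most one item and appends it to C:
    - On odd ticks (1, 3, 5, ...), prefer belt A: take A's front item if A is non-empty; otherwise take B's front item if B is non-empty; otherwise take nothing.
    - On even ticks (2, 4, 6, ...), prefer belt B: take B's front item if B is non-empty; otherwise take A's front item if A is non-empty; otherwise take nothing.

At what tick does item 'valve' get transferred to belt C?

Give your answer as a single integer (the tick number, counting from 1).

Answer: 4

Derivation:
Tick 1: prefer A, take tile from A; A=[urn,lens] B=[shaft,valve] C=[tile]
Tick 2: prefer B, take shaft from B; A=[urn,lens] B=[valve] C=[tile,shaft]
Tick 3: prefer A, take urn from A; A=[lens] B=[valve] C=[tile,shaft,urn]
Tick 4: prefer B, take valve from B; A=[lens] B=[-] C=[tile,shaft,urn,valve]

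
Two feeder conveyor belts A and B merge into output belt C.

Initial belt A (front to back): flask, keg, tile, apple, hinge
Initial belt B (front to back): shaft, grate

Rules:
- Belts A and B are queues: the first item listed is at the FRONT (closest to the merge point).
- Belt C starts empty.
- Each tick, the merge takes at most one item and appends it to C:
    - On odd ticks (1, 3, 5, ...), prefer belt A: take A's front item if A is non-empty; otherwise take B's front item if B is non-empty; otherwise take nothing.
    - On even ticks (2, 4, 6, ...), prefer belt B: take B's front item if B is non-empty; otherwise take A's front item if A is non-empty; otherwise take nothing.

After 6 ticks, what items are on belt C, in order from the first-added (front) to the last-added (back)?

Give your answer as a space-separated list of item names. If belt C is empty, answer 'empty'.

Tick 1: prefer A, take flask from A; A=[keg,tile,apple,hinge] B=[shaft,grate] C=[flask]
Tick 2: prefer B, take shaft from B; A=[keg,tile,apple,hinge] B=[grate] C=[flask,shaft]
Tick 3: prefer A, take keg from A; A=[tile,apple,hinge] B=[grate] C=[flask,shaft,keg]
Tick 4: prefer B, take grate from B; A=[tile,apple,hinge] B=[-] C=[flask,shaft,keg,grate]
Tick 5: prefer A, take tile from A; A=[apple,hinge] B=[-] C=[flask,shaft,keg,grate,tile]
Tick 6: prefer B, take apple from A; A=[hinge] B=[-] C=[flask,shaft,keg,grate,tile,apple]

Answer: flask shaft keg grate tile apple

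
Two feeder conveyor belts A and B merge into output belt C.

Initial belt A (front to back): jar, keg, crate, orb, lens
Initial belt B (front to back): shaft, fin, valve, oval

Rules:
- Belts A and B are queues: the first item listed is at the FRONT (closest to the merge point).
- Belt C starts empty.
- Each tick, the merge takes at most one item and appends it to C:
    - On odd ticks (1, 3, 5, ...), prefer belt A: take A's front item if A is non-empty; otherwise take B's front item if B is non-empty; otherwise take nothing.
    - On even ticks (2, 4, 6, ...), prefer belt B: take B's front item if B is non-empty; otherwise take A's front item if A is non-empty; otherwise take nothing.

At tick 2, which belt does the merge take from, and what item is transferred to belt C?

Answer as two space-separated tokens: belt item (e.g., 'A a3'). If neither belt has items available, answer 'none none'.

Answer: B shaft

Derivation:
Tick 1: prefer A, take jar from A; A=[keg,crate,orb,lens] B=[shaft,fin,valve,oval] C=[jar]
Tick 2: prefer B, take shaft from B; A=[keg,crate,orb,lens] B=[fin,valve,oval] C=[jar,shaft]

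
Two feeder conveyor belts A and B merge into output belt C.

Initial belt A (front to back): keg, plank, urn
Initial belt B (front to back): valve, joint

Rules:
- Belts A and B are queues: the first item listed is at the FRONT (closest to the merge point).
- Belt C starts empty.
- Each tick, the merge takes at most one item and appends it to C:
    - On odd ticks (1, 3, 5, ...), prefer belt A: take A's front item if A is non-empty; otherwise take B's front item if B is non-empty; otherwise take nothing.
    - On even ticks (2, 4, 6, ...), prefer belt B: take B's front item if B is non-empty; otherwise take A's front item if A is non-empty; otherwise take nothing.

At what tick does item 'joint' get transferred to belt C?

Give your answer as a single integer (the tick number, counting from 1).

Answer: 4

Derivation:
Tick 1: prefer A, take keg from A; A=[plank,urn] B=[valve,joint] C=[keg]
Tick 2: prefer B, take valve from B; A=[plank,urn] B=[joint] C=[keg,valve]
Tick 3: prefer A, take plank from A; A=[urn] B=[joint] C=[keg,valve,plank]
Tick 4: prefer B, take joint from B; A=[urn] B=[-] C=[keg,valve,plank,joint]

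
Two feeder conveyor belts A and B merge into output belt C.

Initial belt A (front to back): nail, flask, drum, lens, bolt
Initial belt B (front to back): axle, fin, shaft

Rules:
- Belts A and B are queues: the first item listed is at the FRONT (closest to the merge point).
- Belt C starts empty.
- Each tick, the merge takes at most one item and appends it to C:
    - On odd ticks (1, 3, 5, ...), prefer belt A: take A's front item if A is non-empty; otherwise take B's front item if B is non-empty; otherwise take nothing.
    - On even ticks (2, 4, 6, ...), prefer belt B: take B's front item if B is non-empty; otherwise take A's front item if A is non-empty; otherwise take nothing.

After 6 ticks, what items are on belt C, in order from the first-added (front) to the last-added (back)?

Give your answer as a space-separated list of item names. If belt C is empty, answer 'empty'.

Tick 1: prefer A, take nail from A; A=[flask,drum,lens,bolt] B=[axle,fin,shaft] C=[nail]
Tick 2: prefer B, take axle from B; A=[flask,drum,lens,bolt] B=[fin,shaft] C=[nail,axle]
Tick 3: prefer A, take flask from A; A=[drum,lens,bolt] B=[fin,shaft] C=[nail,axle,flask]
Tick 4: prefer B, take fin from B; A=[drum,lens,bolt] B=[shaft] C=[nail,axle,flask,fin]
Tick 5: prefer A, take drum from A; A=[lens,bolt] B=[shaft] C=[nail,axle,flask,fin,drum]
Tick 6: prefer B, take shaft from B; A=[lens,bolt] B=[-] C=[nail,axle,flask,fin,drum,shaft]

Answer: nail axle flask fin drum shaft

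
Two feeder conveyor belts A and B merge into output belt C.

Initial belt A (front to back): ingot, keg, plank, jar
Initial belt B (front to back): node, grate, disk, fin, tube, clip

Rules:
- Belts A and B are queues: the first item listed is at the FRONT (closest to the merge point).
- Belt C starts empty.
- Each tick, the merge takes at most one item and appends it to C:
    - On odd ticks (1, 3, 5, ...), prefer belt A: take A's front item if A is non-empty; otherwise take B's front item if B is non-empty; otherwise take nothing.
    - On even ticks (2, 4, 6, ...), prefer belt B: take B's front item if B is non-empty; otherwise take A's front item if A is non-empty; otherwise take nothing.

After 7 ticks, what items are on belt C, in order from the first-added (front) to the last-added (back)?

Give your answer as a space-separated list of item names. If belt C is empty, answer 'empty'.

Answer: ingot node keg grate plank disk jar

Derivation:
Tick 1: prefer A, take ingot from A; A=[keg,plank,jar] B=[node,grate,disk,fin,tube,clip] C=[ingot]
Tick 2: prefer B, take node from B; A=[keg,plank,jar] B=[grate,disk,fin,tube,clip] C=[ingot,node]
Tick 3: prefer A, take keg from A; A=[plank,jar] B=[grate,disk,fin,tube,clip] C=[ingot,node,keg]
Tick 4: prefer B, take grate from B; A=[plank,jar] B=[disk,fin,tube,clip] C=[ingot,node,keg,grate]
Tick 5: prefer A, take plank from A; A=[jar] B=[disk,fin,tube,clip] C=[ingot,node,keg,grate,plank]
Tick 6: prefer B, take disk from B; A=[jar] B=[fin,tube,clip] C=[ingot,node,keg,grate,plank,disk]
Tick 7: prefer A, take jar from A; A=[-] B=[fin,tube,clip] C=[ingot,node,keg,grate,plank,disk,jar]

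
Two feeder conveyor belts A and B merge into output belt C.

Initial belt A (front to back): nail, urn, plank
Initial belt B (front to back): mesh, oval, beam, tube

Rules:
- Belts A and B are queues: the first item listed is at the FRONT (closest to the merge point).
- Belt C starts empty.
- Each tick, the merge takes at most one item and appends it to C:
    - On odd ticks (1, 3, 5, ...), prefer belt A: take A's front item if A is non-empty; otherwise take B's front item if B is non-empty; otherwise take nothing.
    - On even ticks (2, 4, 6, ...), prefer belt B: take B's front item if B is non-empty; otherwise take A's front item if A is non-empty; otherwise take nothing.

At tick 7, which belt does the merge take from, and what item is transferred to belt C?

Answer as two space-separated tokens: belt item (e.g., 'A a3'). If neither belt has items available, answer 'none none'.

Answer: B tube

Derivation:
Tick 1: prefer A, take nail from A; A=[urn,plank] B=[mesh,oval,beam,tube] C=[nail]
Tick 2: prefer B, take mesh from B; A=[urn,plank] B=[oval,beam,tube] C=[nail,mesh]
Tick 3: prefer A, take urn from A; A=[plank] B=[oval,beam,tube] C=[nail,mesh,urn]
Tick 4: prefer B, take oval from B; A=[plank] B=[beam,tube] C=[nail,mesh,urn,oval]
Tick 5: prefer A, take plank from A; A=[-] B=[beam,tube] C=[nail,mesh,urn,oval,plank]
Tick 6: prefer B, take beam from B; A=[-] B=[tube] C=[nail,mesh,urn,oval,plank,beam]
Tick 7: prefer A, take tube from B; A=[-] B=[-] C=[nail,mesh,urn,oval,plank,beam,tube]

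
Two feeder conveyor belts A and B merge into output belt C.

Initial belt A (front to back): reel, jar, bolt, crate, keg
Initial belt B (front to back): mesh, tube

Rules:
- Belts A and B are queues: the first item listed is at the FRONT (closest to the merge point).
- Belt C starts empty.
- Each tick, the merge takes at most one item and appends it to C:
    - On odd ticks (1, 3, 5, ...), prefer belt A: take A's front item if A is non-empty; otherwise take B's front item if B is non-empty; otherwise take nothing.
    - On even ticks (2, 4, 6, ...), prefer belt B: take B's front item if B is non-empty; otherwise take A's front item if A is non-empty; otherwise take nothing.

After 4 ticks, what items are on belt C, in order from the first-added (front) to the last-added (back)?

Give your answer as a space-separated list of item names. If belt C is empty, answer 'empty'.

Tick 1: prefer A, take reel from A; A=[jar,bolt,crate,keg] B=[mesh,tube] C=[reel]
Tick 2: prefer B, take mesh from B; A=[jar,bolt,crate,keg] B=[tube] C=[reel,mesh]
Tick 3: prefer A, take jar from A; A=[bolt,crate,keg] B=[tube] C=[reel,mesh,jar]
Tick 4: prefer B, take tube from B; A=[bolt,crate,keg] B=[-] C=[reel,mesh,jar,tube]

Answer: reel mesh jar tube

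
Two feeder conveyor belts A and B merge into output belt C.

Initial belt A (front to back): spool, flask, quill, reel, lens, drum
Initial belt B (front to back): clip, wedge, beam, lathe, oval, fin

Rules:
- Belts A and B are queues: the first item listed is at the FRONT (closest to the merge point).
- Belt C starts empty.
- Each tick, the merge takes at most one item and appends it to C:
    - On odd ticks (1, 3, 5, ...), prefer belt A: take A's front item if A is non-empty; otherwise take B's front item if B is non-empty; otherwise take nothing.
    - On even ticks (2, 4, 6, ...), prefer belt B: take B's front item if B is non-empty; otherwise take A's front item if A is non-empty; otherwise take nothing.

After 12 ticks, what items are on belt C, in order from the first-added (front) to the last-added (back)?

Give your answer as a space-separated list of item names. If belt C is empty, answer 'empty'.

Tick 1: prefer A, take spool from A; A=[flask,quill,reel,lens,drum] B=[clip,wedge,beam,lathe,oval,fin] C=[spool]
Tick 2: prefer B, take clip from B; A=[flask,quill,reel,lens,drum] B=[wedge,beam,lathe,oval,fin] C=[spool,clip]
Tick 3: prefer A, take flask from A; A=[quill,reel,lens,drum] B=[wedge,beam,lathe,oval,fin] C=[spool,clip,flask]
Tick 4: prefer B, take wedge from B; A=[quill,reel,lens,drum] B=[beam,lathe,oval,fin] C=[spool,clip,flask,wedge]
Tick 5: prefer A, take quill from A; A=[reel,lens,drum] B=[beam,lathe,oval,fin] C=[spool,clip,flask,wedge,quill]
Tick 6: prefer B, take beam from B; A=[reel,lens,drum] B=[lathe,oval,fin] C=[spool,clip,flask,wedge,quill,beam]
Tick 7: prefer A, take reel from A; A=[lens,drum] B=[lathe,oval,fin] C=[spool,clip,flask,wedge,quill,beam,reel]
Tick 8: prefer B, take lathe from B; A=[lens,drum] B=[oval,fin] C=[spool,clip,flask,wedge,quill,beam,reel,lathe]
Tick 9: prefer A, take lens from A; A=[drum] B=[oval,fin] C=[spool,clip,flask,wedge,quill,beam,reel,lathe,lens]
Tick 10: prefer B, take oval from B; A=[drum] B=[fin] C=[spool,clip,flask,wedge,quill,beam,reel,lathe,lens,oval]
Tick 11: prefer A, take drum from A; A=[-] B=[fin] C=[spool,clip,flask,wedge,quill,beam,reel,lathe,lens,oval,drum]
Tick 12: prefer B, take fin from B; A=[-] B=[-] C=[spool,clip,flask,wedge,quill,beam,reel,lathe,lens,oval,drum,fin]

Answer: spool clip flask wedge quill beam reel lathe lens oval drum fin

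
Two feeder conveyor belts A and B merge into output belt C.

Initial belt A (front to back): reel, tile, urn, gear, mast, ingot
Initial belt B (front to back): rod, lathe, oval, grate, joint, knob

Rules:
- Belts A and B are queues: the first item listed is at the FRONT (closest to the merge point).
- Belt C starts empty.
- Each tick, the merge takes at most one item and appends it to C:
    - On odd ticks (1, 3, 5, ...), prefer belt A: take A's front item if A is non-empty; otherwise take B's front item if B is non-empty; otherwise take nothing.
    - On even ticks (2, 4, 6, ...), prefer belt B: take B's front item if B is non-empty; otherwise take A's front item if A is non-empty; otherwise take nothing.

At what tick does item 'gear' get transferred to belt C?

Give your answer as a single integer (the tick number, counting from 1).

Answer: 7

Derivation:
Tick 1: prefer A, take reel from A; A=[tile,urn,gear,mast,ingot] B=[rod,lathe,oval,grate,joint,knob] C=[reel]
Tick 2: prefer B, take rod from B; A=[tile,urn,gear,mast,ingot] B=[lathe,oval,grate,joint,knob] C=[reel,rod]
Tick 3: prefer A, take tile from A; A=[urn,gear,mast,ingot] B=[lathe,oval,grate,joint,knob] C=[reel,rod,tile]
Tick 4: prefer B, take lathe from B; A=[urn,gear,mast,ingot] B=[oval,grate,joint,knob] C=[reel,rod,tile,lathe]
Tick 5: prefer A, take urn from A; A=[gear,mast,ingot] B=[oval,grate,joint,knob] C=[reel,rod,tile,lathe,urn]
Tick 6: prefer B, take oval from B; A=[gear,mast,ingot] B=[grate,joint,knob] C=[reel,rod,tile,lathe,urn,oval]
Tick 7: prefer A, take gear from A; A=[mast,ingot] B=[grate,joint,knob] C=[reel,rod,tile,lathe,urn,oval,gear]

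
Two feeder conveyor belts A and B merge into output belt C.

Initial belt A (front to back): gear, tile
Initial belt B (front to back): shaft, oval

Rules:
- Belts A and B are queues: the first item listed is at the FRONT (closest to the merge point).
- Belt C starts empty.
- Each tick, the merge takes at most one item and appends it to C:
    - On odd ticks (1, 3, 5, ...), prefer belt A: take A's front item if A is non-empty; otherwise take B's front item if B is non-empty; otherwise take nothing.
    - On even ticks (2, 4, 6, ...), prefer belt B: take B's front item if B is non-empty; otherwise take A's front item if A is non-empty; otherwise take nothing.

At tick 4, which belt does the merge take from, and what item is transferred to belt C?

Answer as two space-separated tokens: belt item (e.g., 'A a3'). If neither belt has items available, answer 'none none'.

Tick 1: prefer A, take gear from A; A=[tile] B=[shaft,oval] C=[gear]
Tick 2: prefer B, take shaft from B; A=[tile] B=[oval] C=[gear,shaft]
Tick 3: prefer A, take tile from A; A=[-] B=[oval] C=[gear,shaft,tile]
Tick 4: prefer B, take oval from B; A=[-] B=[-] C=[gear,shaft,tile,oval]

Answer: B oval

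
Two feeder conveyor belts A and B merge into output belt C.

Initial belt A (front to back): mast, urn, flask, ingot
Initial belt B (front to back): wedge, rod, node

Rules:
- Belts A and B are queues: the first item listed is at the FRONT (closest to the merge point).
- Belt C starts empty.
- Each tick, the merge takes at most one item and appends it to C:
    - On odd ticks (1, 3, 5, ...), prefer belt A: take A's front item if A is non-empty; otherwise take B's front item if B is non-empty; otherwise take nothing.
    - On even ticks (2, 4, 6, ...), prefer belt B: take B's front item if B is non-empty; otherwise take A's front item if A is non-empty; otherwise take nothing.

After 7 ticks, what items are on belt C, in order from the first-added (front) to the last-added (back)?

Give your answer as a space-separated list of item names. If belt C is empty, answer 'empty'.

Answer: mast wedge urn rod flask node ingot

Derivation:
Tick 1: prefer A, take mast from A; A=[urn,flask,ingot] B=[wedge,rod,node] C=[mast]
Tick 2: prefer B, take wedge from B; A=[urn,flask,ingot] B=[rod,node] C=[mast,wedge]
Tick 3: prefer A, take urn from A; A=[flask,ingot] B=[rod,node] C=[mast,wedge,urn]
Tick 4: prefer B, take rod from B; A=[flask,ingot] B=[node] C=[mast,wedge,urn,rod]
Tick 5: prefer A, take flask from A; A=[ingot] B=[node] C=[mast,wedge,urn,rod,flask]
Tick 6: prefer B, take node from B; A=[ingot] B=[-] C=[mast,wedge,urn,rod,flask,node]
Tick 7: prefer A, take ingot from A; A=[-] B=[-] C=[mast,wedge,urn,rod,flask,node,ingot]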